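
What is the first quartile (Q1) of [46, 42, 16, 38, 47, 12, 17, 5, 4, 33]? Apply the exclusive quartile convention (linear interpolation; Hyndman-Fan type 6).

10.25

Step 1: Sort the data: [4, 5, 12, 16, 17, 33, 38, 42, 46, 47]
Step 2: n = 10
Step 3: Using the exclusive quartile method:
  Q1 = 10.25
  Q2 (median) = 25
  Q3 = 43
  IQR = Q3 - Q1 = 43 - 10.25 = 32.75
Step 4: Q1 = 10.25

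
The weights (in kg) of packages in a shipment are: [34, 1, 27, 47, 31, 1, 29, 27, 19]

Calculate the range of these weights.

46

Step 1: Identify the maximum value: max = 47
Step 2: Identify the minimum value: min = 1
Step 3: Range = max - min = 47 - 1 = 46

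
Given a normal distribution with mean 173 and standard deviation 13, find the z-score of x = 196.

1.7692

Step 1: Recall the z-score formula: z = (x - mu) / sigma
Step 2: Substitute values: z = (196 - 173) / 13
Step 3: z = 23 / 13 = 1.7692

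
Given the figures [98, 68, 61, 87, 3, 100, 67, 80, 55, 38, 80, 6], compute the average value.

61.9167

Step 1: Sum all values: 98 + 68 + 61 + 87 + 3 + 100 + 67 + 80 + 55 + 38 + 80 + 6 = 743
Step 2: Count the number of values: n = 12
Step 3: Mean = sum / n = 743 / 12 = 61.9167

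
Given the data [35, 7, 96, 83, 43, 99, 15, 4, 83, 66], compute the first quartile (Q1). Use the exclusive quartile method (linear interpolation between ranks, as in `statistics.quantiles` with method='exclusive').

13

Step 1: Sort the data: [4, 7, 15, 35, 43, 66, 83, 83, 96, 99]
Step 2: n = 10
Step 3: Using the exclusive quartile method:
  Q1 = 13
  Q2 (median) = 54.5
  Q3 = 86.25
  IQR = Q3 - Q1 = 86.25 - 13 = 73.25
Step 4: Q1 = 13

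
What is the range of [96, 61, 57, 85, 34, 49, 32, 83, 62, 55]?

64

Step 1: Identify the maximum value: max = 96
Step 2: Identify the minimum value: min = 32
Step 3: Range = max - min = 96 - 32 = 64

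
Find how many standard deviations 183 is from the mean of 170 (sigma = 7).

1.8571

Step 1: Recall the z-score formula: z = (x - mu) / sigma
Step 2: Substitute values: z = (183 - 170) / 7
Step 3: z = 13 / 7 = 1.8571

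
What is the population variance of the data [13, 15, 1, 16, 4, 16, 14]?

32.4898

Step 1: Compute the mean: (13 + 15 + 1 + 16 + 4 + 16 + 14) / 7 = 11.2857
Step 2: Compute squared deviations from the mean:
  (13 - 11.2857)^2 = 2.9388
  (15 - 11.2857)^2 = 13.7959
  (1 - 11.2857)^2 = 105.7959
  (16 - 11.2857)^2 = 22.2245
  (4 - 11.2857)^2 = 53.0816
  (16 - 11.2857)^2 = 22.2245
  (14 - 11.2857)^2 = 7.3673
Step 3: Sum of squared deviations = 227.4286
Step 4: Population variance = 227.4286 / 7 = 32.4898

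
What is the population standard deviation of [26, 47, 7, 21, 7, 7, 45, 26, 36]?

14.8847

Step 1: Compute the mean: 24.6667
Step 2: Sum of squared deviations from the mean: 1994
Step 3: Population variance = 1994 / 9 = 221.5556
Step 4: Standard deviation = sqrt(221.5556) = 14.8847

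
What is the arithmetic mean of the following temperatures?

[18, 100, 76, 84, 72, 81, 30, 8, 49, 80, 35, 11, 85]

56.0769

Step 1: Sum all values: 18 + 100 + 76 + 84 + 72 + 81 + 30 + 8 + 49 + 80 + 35 + 11 + 85 = 729
Step 2: Count the number of values: n = 13
Step 3: Mean = sum / n = 729 / 13 = 56.0769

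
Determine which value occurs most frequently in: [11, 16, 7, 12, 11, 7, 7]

7

Step 1: Count the frequency of each value:
  7: appears 3 time(s)
  11: appears 2 time(s)
  12: appears 1 time(s)
  16: appears 1 time(s)
Step 2: The value 7 appears most frequently (3 times).
Step 3: Mode = 7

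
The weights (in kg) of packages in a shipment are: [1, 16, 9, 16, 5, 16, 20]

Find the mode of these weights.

16

Step 1: Count the frequency of each value:
  1: appears 1 time(s)
  5: appears 1 time(s)
  9: appears 1 time(s)
  16: appears 3 time(s)
  20: appears 1 time(s)
Step 2: The value 16 appears most frequently (3 times).
Step 3: Mode = 16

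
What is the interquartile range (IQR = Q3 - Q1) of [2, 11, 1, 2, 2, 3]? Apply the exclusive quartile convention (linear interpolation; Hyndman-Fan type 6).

3.25

Step 1: Sort the data: [1, 2, 2, 2, 3, 11]
Step 2: n = 6
Step 3: Using the exclusive quartile method:
  Q1 = 1.75
  Q2 (median) = 2
  Q3 = 5
  IQR = Q3 - Q1 = 5 - 1.75 = 3.25
Step 4: IQR = 3.25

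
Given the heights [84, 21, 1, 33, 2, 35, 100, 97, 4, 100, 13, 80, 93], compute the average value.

51

Step 1: Sum all values: 84 + 21 + 1 + 33 + 2 + 35 + 100 + 97 + 4 + 100 + 13 + 80 + 93 = 663
Step 2: Count the number of values: n = 13
Step 3: Mean = sum / n = 663 / 13 = 51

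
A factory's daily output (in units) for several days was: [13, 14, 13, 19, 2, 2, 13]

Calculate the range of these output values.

17

Step 1: Identify the maximum value: max = 19
Step 2: Identify the minimum value: min = 2
Step 3: Range = max - min = 19 - 2 = 17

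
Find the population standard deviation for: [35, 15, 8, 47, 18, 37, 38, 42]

13.3417

Step 1: Compute the mean: 30
Step 2: Sum of squared deviations from the mean: 1424
Step 3: Population variance = 1424 / 8 = 178
Step 4: Standard deviation = sqrt(178) = 13.3417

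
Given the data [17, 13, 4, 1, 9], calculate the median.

9

Step 1: Sort the data in ascending order: [1, 4, 9, 13, 17]
Step 2: The number of values is n = 5.
Step 3: Since n is odd, the median is the middle value at position 3: 9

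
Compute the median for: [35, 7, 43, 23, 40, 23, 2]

23

Step 1: Sort the data in ascending order: [2, 7, 23, 23, 35, 40, 43]
Step 2: The number of values is n = 7.
Step 3: Since n is odd, the median is the middle value at position 4: 23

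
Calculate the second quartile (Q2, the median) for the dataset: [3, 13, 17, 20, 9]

13

Step 1: Sort the data: [3, 9, 13, 17, 20]
Step 2: n = 5
Step 3: Q2 is the median. Since n is odd, it is the middle value at position 3: 13
Step 4: Q2 = 13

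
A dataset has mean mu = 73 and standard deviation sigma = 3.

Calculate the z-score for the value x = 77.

1.3333

Step 1: Recall the z-score formula: z = (x - mu) / sigma
Step 2: Substitute values: z = (77 - 73) / 3
Step 3: z = 4 / 3 = 1.3333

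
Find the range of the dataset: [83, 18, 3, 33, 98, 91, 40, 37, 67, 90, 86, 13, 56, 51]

95

Step 1: Identify the maximum value: max = 98
Step 2: Identify the minimum value: min = 3
Step 3: Range = max - min = 98 - 3 = 95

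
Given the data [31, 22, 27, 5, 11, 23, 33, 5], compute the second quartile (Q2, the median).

22.5

Step 1: Sort the data: [5, 5, 11, 22, 23, 27, 31, 33]
Step 2: n = 8
Step 3: Q2 is the median. Since n is even, it is the average of the values at positions 4 and 5:
  Q2 = (22 + 23) / 2 = 22.5
Step 4: Q2 = 22.5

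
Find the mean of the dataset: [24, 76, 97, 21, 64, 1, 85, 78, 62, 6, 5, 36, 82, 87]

51.7143

Step 1: Sum all values: 24 + 76 + 97 + 21 + 64 + 1 + 85 + 78 + 62 + 6 + 5 + 36 + 82 + 87 = 724
Step 2: Count the number of values: n = 14
Step 3: Mean = sum / n = 724 / 14 = 51.7143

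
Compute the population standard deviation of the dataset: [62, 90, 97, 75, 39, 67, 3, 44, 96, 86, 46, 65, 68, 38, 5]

28.5598

Step 1: Compute the mean: 58.7333
Step 2: Sum of squared deviations from the mean: 12234.9333
Step 3: Population variance = 12234.9333 / 15 = 815.6622
Step 4: Standard deviation = sqrt(815.6622) = 28.5598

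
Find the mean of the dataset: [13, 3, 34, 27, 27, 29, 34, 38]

25.625

Step 1: Sum all values: 13 + 3 + 34 + 27 + 27 + 29 + 34 + 38 = 205
Step 2: Count the number of values: n = 8
Step 3: Mean = sum / n = 205 / 8 = 25.625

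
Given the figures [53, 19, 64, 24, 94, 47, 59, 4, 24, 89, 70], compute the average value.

49.7273

Step 1: Sum all values: 53 + 19 + 64 + 24 + 94 + 47 + 59 + 4 + 24 + 89 + 70 = 547
Step 2: Count the number of values: n = 11
Step 3: Mean = sum / n = 547 / 11 = 49.7273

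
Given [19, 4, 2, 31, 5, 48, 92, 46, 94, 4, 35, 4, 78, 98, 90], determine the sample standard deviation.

37.7637

Step 1: Compute the mean: 43.3333
Step 2: Sum of squared deviations from the mean: 19965.3333
Step 3: Sample variance = 19965.3333 / 14 = 1426.0952
Step 4: Standard deviation = sqrt(1426.0952) = 37.7637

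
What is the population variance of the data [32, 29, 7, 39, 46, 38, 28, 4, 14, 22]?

176.69

Step 1: Compute the mean: (32 + 29 + 7 + 39 + 46 + 38 + 28 + 4 + 14 + 22) / 10 = 25.9
Step 2: Compute squared deviations from the mean:
  (32 - 25.9)^2 = 37.21
  (29 - 25.9)^2 = 9.61
  (7 - 25.9)^2 = 357.21
  (39 - 25.9)^2 = 171.61
  (46 - 25.9)^2 = 404.01
  (38 - 25.9)^2 = 146.41
  (28 - 25.9)^2 = 4.41
  (4 - 25.9)^2 = 479.61
  (14 - 25.9)^2 = 141.61
  (22 - 25.9)^2 = 15.21
Step 3: Sum of squared deviations = 1766.9
Step 4: Population variance = 1766.9 / 10 = 176.69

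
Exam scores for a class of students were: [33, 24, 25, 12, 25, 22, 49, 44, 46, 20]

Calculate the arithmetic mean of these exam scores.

30

Step 1: Sum all values: 33 + 24 + 25 + 12 + 25 + 22 + 49 + 44 + 46 + 20 = 300
Step 2: Count the number of values: n = 10
Step 3: Mean = sum / n = 300 / 10 = 30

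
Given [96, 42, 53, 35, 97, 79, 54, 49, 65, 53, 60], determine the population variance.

382.4463

Step 1: Compute the mean: (96 + 42 + 53 + 35 + 97 + 79 + 54 + 49 + 65 + 53 + 60) / 11 = 62.0909
Step 2: Compute squared deviations from the mean:
  (96 - 62.0909)^2 = 1149.8264
  (42 - 62.0909)^2 = 403.6446
  (53 - 62.0909)^2 = 82.6446
  (35 - 62.0909)^2 = 733.9174
  (97 - 62.0909)^2 = 1218.6446
  (79 - 62.0909)^2 = 285.9174
  (54 - 62.0909)^2 = 65.4628
  (49 - 62.0909)^2 = 171.3719
  (65 - 62.0909)^2 = 8.4628
  (53 - 62.0909)^2 = 82.6446
  (60 - 62.0909)^2 = 4.3719
Step 3: Sum of squared deviations = 4206.9091
Step 4: Population variance = 4206.9091 / 11 = 382.4463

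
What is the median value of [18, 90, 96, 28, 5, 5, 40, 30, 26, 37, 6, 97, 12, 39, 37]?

30

Step 1: Sort the data in ascending order: [5, 5, 6, 12, 18, 26, 28, 30, 37, 37, 39, 40, 90, 96, 97]
Step 2: The number of values is n = 15.
Step 3: Since n is odd, the median is the middle value at position 8: 30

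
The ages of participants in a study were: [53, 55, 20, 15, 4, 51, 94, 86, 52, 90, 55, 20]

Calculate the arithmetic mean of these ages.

49.5833

Step 1: Sum all values: 53 + 55 + 20 + 15 + 4 + 51 + 94 + 86 + 52 + 90 + 55 + 20 = 595
Step 2: Count the number of values: n = 12
Step 3: Mean = sum / n = 595 / 12 = 49.5833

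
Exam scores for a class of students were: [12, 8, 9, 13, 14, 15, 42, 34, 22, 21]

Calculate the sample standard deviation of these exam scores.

11.1255

Step 1: Compute the mean: 19
Step 2: Sum of squared deviations from the mean: 1114
Step 3: Sample variance = 1114 / 9 = 123.7778
Step 4: Standard deviation = sqrt(123.7778) = 11.1255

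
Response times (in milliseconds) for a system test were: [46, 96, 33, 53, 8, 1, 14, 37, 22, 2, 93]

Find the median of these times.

33

Step 1: Sort the data in ascending order: [1, 2, 8, 14, 22, 33, 37, 46, 53, 93, 96]
Step 2: The number of values is n = 11.
Step 3: Since n is odd, the median is the middle value at position 6: 33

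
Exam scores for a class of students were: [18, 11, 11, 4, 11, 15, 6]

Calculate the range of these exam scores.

14

Step 1: Identify the maximum value: max = 18
Step 2: Identify the minimum value: min = 4
Step 3: Range = max - min = 18 - 4 = 14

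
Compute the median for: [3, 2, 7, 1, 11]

3

Step 1: Sort the data in ascending order: [1, 2, 3, 7, 11]
Step 2: The number of values is n = 5.
Step 3: Since n is odd, the median is the middle value at position 3: 3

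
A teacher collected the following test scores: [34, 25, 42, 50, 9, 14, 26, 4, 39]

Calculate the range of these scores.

46

Step 1: Identify the maximum value: max = 50
Step 2: Identify the minimum value: min = 4
Step 3: Range = max - min = 50 - 4 = 46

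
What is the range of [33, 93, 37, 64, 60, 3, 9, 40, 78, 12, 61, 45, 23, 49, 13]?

90

Step 1: Identify the maximum value: max = 93
Step 2: Identify the minimum value: min = 3
Step 3: Range = max - min = 93 - 3 = 90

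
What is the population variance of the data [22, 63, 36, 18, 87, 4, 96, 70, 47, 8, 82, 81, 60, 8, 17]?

980.7733

Step 1: Compute the mean: (22 + 63 + 36 + 18 + 87 + 4 + 96 + 70 + 47 + 8 + 82 + 81 + 60 + 8 + 17) / 15 = 46.6
Step 2: Compute squared deviations from the mean:
  (22 - 46.6)^2 = 605.16
  (63 - 46.6)^2 = 268.96
  (36 - 46.6)^2 = 112.36
  (18 - 46.6)^2 = 817.96
  (87 - 46.6)^2 = 1632.16
  (4 - 46.6)^2 = 1814.76
  (96 - 46.6)^2 = 2440.36
  (70 - 46.6)^2 = 547.56
  (47 - 46.6)^2 = 0.16
  (8 - 46.6)^2 = 1489.96
  (82 - 46.6)^2 = 1253.16
  (81 - 46.6)^2 = 1183.36
  (60 - 46.6)^2 = 179.56
  (8 - 46.6)^2 = 1489.96
  (17 - 46.6)^2 = 876.16
Step 3: Sum of squared deviations = 14711.6
Step 4: Population variance = 14711.6 / 15 = 980.7733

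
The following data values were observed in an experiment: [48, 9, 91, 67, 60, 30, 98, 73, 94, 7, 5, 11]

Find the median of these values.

54

Step 1: Sort the data in ascending order: [5, 7, 9, 11, 30, 48, 60, 67, 73, 91, 94, 98]
Step 2: The number of values is n = 12.
Step 3: Since n is even, the median is the average of positions 6 and 7:
  Median = (48 + 60) / 2 = 54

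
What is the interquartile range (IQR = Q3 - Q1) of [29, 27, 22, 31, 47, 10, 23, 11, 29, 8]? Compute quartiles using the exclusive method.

18.75

Step 1: Sort the data: [8, 10, 11, 22, 23, 27, 29, 29, 31, 47]
Step 2: n = 10
Step 3: Using the exclusive quartile method:
  Q1 = 10.75
  Q2 (median) = 25
  Q3 = 29.5
  IQR = Q3 - Q1 = 29.5 - 10.75 = 18.75
Step 4: IQR = 18.75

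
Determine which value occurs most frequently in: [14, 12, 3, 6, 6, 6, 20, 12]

6

Step 1: Count the frequency of each value:
  3: appears 1 time(s)
  6: appears 3 time(s)
  12: appears 2 time(s)
  14: appears 1 time(s)
  20: appears 1 time(s)
Step 2: The value 6 appears most frequently (3 times).
Step 3: Mode = 6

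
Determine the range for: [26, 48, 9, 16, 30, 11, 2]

46

Step 1: Identify the maximum value: max = 48
Step 2: Identify the minimum value: min = 2
Step 3: Range = max - min = 48 - 2 = 46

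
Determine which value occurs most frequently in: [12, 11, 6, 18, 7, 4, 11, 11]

11

Step 1: Count the frequency of each value:
  4: appears 1 time(s)
  6: appears 1 time(s)
  7: appears 1 time(s)
  11: appears 3 time(s)
  12: appears 1 time(s)
  18: appears 1 time(s)
Step 2: The value 11 appears most frequently (3 times).
Step 3: Mode = 11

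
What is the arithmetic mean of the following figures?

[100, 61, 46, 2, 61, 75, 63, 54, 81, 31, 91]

60.4545

Step 1: Sum all values: 100 + 61 + 46 + 2 + 61 + 75 + 63 + 54 + 81 + 31 + 91 = 665
Step 2: Count the number of values: n = 11
Step 3: Mean = sum / n = 665 / 11 = 60.4545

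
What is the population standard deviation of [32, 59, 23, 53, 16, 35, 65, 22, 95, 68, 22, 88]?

25.9321

Step 1: Compute the mean: 48.1667
Step 2: Sum of squared deviations from the mean: 8069.6667
Step 3: Population variance = 8069.6667 / 12 = 672.4722
Step 4: Standard deviation = sqrt(672.4722) = 25.9321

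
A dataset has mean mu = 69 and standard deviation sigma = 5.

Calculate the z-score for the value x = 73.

0.8

Step 1: Recall the z-score formula: z = (x - mu) / sigma
Step 2: Substitute values: z = (73 - 69) / 5
Step 3: z = 4 / 5 = 0.8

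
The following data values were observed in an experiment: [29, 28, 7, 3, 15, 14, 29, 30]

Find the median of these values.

21.5

Step 1: Sort the data in ascending order: [3, 7, 14, 15, 28, 29, 29, 30]
Step 2: The number of values is n = 8.
Step 3: Since n is even, the median is the average of positions 4 and 5:
  Median = (15 + 28) / 2 = 21.5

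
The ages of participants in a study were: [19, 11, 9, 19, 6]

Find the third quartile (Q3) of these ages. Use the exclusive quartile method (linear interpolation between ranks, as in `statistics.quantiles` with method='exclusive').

19

Step 1: Sort the data: [6, 9, 11, 19, 19]
Step 2: n = 5
Step 3: Using the exclusive quartile method:
  Q1 = 7.5
  Q2 (median) = 11
  Q3 = 19
  IQR = Q3 - Q1 = 19 - 7.5 = 11.5
Step 4: Q3 = 19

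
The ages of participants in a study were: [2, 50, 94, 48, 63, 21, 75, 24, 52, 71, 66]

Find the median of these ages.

52

Step 1: Sort the data in ascending order: [2, 21, 24, 48, 50, 52, 63, 66, 71, 75, 94]
Step 2: The number of values is n = 11.
Step 3: Since n is odd, the median is the middle value at position 6: 52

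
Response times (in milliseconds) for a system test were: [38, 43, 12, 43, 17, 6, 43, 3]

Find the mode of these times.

43

Step 1: Count the frequency of each value:
  3: appears 1 time(s)
  6: appears 1 time(s)
  12: appears 1 time(s)
  17: appears 1 time(s)
  38: appears 1 time(s)
  43: appears 3 time(s)
Step 2: The value 43 appears most frequently (3 times).
Step 3: Mode = 43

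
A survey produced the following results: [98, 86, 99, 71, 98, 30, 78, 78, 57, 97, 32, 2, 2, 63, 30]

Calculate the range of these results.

97

Step 1: Identify the maximum value: max = 99
Step 2: Identify the minimum value: min = 2
Step 3: Range = max - min = 99 - 2 = 97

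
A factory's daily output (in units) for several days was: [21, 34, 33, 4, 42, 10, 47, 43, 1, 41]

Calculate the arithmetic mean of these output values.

27.6

Step 1: Sum all values: 21 + 34 + 33 + 4 + 42 + 10 + 47 + 43 + 1 + 41 = 276
Step 2: Count the number of values: n = 10
Step 3: Mean = sum / n = 276 / 10 = 27.6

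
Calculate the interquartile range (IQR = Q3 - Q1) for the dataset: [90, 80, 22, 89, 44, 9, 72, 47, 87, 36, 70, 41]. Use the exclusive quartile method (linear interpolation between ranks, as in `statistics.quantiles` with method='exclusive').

48

Step 1: Sort the data: [9, 22, 36, 41, 44, 47, 70, 72, 80, 87, 89, 90]
Step 2: n = 12
Step 3: Using the exclusive quartile method:
  Q1 = 37.25
  Q2 (median) = 58.5
  Q3 = 85.25
  IQR = Q3 - Q1 = 85.25 - 37.25 = 48
Step 4: IQR = 48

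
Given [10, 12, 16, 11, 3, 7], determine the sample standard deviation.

4.446

Step 1: Compute the mean: 9.8333
Step 2: Sum of squared deviations from the mean: 98.8333
Step 3: Sample variance = 98.8333 / 5 = 19.7667
Step 4: Standard deviation = sqrt(19.7667) = 4.446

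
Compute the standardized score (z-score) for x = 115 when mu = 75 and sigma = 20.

2

Step 1: Recall the z-score formula: z = (x - mu) / sigma
Step 2: Substitute values: z = (115 - 75) / 20
Step 3: z = 40 / 20 = 2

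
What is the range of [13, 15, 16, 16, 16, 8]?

8

Step 1: Identify the maximum value: max = 16
Step 2: Identify the minimum value: min = 8
Step 3: Range = max - min = 16 - 8 = 8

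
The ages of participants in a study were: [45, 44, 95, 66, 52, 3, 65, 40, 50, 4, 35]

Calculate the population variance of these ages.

634.9587

Step 1: Compute the mean: (45 + 44 + 95 + 66 + 52 + 3 + 65 + 40 + 50 + 4 + 35) / 11 = 45.3636
Step 2: Compute squared deviations from the mean:
  (45 - 45.3636)^2 = 0.1322
  (44 - 45.3636)^2 = 1.8595
  (95 - 45.3636)^2 = 2463.7686
  (66 - 45.3636)^2 = 425.8595
  (52 - 45.3636)^2 = 44.0413
  (3 - 45.3636)^2 = 1794.6777
  (65 - 45.3636)^2 = 385.5868
  (40 - 45.3636)^2 = 28.7686
  (50 - 45.3636)^2 = 21.4959
  (4 - 45.3636)^2 = 1710.9504
  (35 - 45.3636)^2 = 107.405
Step 3: Sum of squared deviations = 6984.5455
Step 4: Population variance = 6984.5455 / 11 = 634.9587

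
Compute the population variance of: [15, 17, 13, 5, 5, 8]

22.5833

Step 1: Compute the mean: (15 + 17 + 13 + 5 + 5 + 8) / 6 = 10.5
Step 2: Compute squared deviations from the mean:
  (15 - 10.5)^2 = 20.25
  (17 - 10.5)^2 = 42.25
  (13 - 10.5)^2 = 6.25
  (5 - 10.5)^2 = 30.25
  (5 - 10.5)^2 = 30.25
  (8 - 10.5)^2 = 6.25
Step 3: Sum of squared deviations = 135.5
Step 4: Population variance = 135.5 / 6 = 22.5833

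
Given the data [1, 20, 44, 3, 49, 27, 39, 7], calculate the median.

23.5

Step 1: Sort the data in ascending order: [1, 3, 7, 20, 27, 39, 44, 49]
Step 2: The number of values is n = 8.
Step 3: Since n is even, the median is the average of positions 4 and 5:
  Median = (20 + 27) / 2 = 23.5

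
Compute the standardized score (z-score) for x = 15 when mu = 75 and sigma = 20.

-3

Step 1: Recall the z-score formula: z = (x - mu) / sigma
Step 2: Substitute values: z = (15 - 75) / 20
Step 3: z = -60 / 20 = -3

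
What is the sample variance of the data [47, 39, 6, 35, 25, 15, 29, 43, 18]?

189.5278

Step 1: Compute the mean: (47 + 39 + 6 + 35 + 25 + 15 + 29 + 43 + 18) / 9 = 28.5556
Step 2: Compute squared deviations from the mean:
  (47 - 28.5556)^2 = 340.1975
  (39 - 28.5556)^2 = 109.0864
  (6 - 28.5556)^2 = 508.7531
  (35 - 28.5556)^2 = 41.5309
  (25 - 28.5556)^2 = 12.642
  (15 - 28.5556)^2 = 183.7531
  (29 - 28.5556)^2 = 0.1975
  (43 - 28.5556)^2 = 208.642
  (18 - 28.5556)^2 = 111.4198
Step 3: Sum of squared deviations = 1516.2222
Step 4: Sample variance = 1516.2222 / 8 = 189.5278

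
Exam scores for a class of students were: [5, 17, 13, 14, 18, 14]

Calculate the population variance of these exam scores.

17.5833

Step 1: Compute the mean: (5 + 17 + 13 + 14 + 18 + 14) / 6 = 13.5
Step 2: Compute squared deviations from the mean:
  (5 - 13.5)^2 = 72.25
  (17 - 13.5)^2 = 12.25
  (13 - 13.5)^2 = 0.25
  (14 - 13.5)^2 = 0.25
  (18 - 13.5)^2 = 20.25
  (14 - 13.5)^2 = 0.25
Step 3: Sum of squared deviations = 105.5
Step 4: Population variance = 105.5 / 6 = 17.5833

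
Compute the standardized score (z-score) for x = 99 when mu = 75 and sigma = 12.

2

Step 1: Recall the z-score formula: z = (x - mu) / sigma
Step 2: Substitute values: z = (99 - 75) / 12
Step 3: z = 24 / 12 = 2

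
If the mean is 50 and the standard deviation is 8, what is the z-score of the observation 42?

-1

Step 1: Recall the z-score formula: z = (x - mu) / sigma
Step 2: Substitute values: z = (42 - 50) / 8
Step 3: z = -8 / 8 = -1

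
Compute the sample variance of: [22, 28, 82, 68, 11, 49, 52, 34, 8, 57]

602.1

Step 1: Compute the mean: (22 + 28 + 82 + 68 + 11 + 49 + 52 + 34 + 8 + 57) / 10 = 41.1
Step 2: Compute squared deviations from the mean:
  (22 - 41.1)^2 = 364.81
  (28 - 41.1)^2 = 171.61
  (82 - 41.1)^2 = 1672.81
  (68 - 41.1)^2 = 723.61
  (11 - 41.1)^2 = 906.01
  (49 - 41.1)^2 = 62.41
  (52 - 41.1)^2 = 118.81
  (34 - 41.1)^2 = 50.41
  (8 - 41.1)^2 = 1095.61
  (57 - 41.1)^2 = 252.81
Step 3: Sum of squared deviations = 5418.9
Step 4: Sample variance = 5418.9 / 9 = 602.1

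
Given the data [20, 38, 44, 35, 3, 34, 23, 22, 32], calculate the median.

32

Step 1: Sort the data in ascending order: [3, 20, 22, 23, 32, 34, 35, 38, 44]
Step 2: The number of values is n = 9.
Step 3: Since n is odd, the median is the middle value at position 5: 32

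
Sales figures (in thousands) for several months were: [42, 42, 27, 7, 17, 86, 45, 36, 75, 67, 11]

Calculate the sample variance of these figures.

672.6545

Step 1: Compute the mean: (42 + 42 + 27 + 7 + 17 + 86 + 45 + 36 + 75 + 67 + 11) / 11 = 41.3636
Step 2: Compute squared deviations from the mean:
  (42 - 41.3636)^2 = 0.405
  (42 - 41.3636)^2 = 0.405
  (27 - 41.3636)^2 = 206.314
  (7 - 41.3636)^2 = 1180.8595
  (17 - 41.3636)^2 = 593.5868
  (86 - 41.3636)^2 = 1992.405
  (45 - 41.3636)^2 = 13.2231
  (36 - 41.3636)^2 = 28.7686
  (75 - 41.3636)^2 = 1131.405
  (67 - 41.3636)^2 = 657.2231
  (11 - 41.3636)^2 = 921.9504
Step 3: Sum of squared deviations = 6726.5455
Step 4: Sample variance = 6726.5455 / 10 = 672.6545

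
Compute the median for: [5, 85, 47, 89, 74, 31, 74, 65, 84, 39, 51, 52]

58.5

Step 1: Sort the data in ascending order: [5, 31, 39, 47, 51, 52, 65, 74, 74, 84, 85, 89]
Step 2: The number of values is n = 12.
Step 3: Since n is even, the median is the average of positions 6 and 7:
  Median = (52 + 65) / 2 = 58.5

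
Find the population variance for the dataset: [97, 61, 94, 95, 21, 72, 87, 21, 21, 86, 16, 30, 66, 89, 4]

1107.0222

Step 1: Compute the mean: (97 + 61 + 94 + 95 + 21 + 72 + 87 + 21 + 21 + 86 + 16 + 30 + 66 + 89 + 4) / 15 = 57.3333
Step 2: Compute squared deviations from the mean:
  (97 - 57.3333)^2 = 1573.4444
  (61 - 57.3333)^2 = 13.4444
  (94 - 57.3333)^2 = 1344.4444
  (95 - 57.3333)^2 = 1418.7778
  (21 - 57.3333)^2 = 1320.1111
  (72 - 57.3333)^2 = 215.1111
  (87 - 57.3333)^2 = 880.1111
  (21 - 57.3333)^2 = 1320.1111
  (21 - 57.3333)^2 = 1320.1111
  (86 - 57.3333)^2 = 821.7778
  (16 - 57.3333)^2 = 1708.4444
  (30 - 57.3333)^2 = 747.1111
  (66 - 57.3333)^2 = 75.1111
  (89 - 57.3333)^2 = 1002.7778
  (4 - 57.3333)^2 = 2844.4444
Step 3: Sum of squared deviations = 16605.3333
Step 4: Population variance = 16605.3333 / 15 = 1107.0222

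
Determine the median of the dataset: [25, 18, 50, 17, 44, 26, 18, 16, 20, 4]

19

Step 1: Sort the data in ascending order: [4, 16, 17, 18, 18, 20, 25, 26, 44, 50]
Step 2: The number of values is n = 10.
Step 3: Since n is even, the median is the average of positions 5 and 6:
  Median = (18 + 20) / 2 = 19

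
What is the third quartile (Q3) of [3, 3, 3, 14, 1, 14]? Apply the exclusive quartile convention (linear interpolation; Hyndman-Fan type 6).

14

Step 1: Sort the data: [1, 3, 3, 3, 14, 14]
Step 2: n = 6
Step 3: Using the exclusive quartile method:
  Q1 = 2.5
  Q2 (median) = 3
  Q3 = 14
  IQR = Q3 - Q1 = 14 - 2.5 = 11.5
Step 4: Q3 = 14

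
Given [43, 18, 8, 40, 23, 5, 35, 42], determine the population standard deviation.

14.3853

Step 1: Compute the mean: 26.75
Step 2: Sum of squared deviations from the mean: 1655.5
Step 3: Population variance = 1655.5 / 8 = 206.9375
Step 4: Standard deviation = sqrt(206.9375) = 14.3853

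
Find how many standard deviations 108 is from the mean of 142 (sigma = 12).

-2.8333

Step 1: Recall the z-score formula: z = (x - mu) / sigma
Step 2: Substitute values: z = (108 - 142) / 12
Step 3: z = -34 / 12 = -2.8333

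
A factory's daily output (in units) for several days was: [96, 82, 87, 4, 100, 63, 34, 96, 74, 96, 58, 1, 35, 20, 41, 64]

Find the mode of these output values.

96

Step 1: Count the frequency of each value:
  1: appears 1 time(s)
  4: appears 1 time(s)
  20: appears 1 time(s)
  34: appears 1 time(s)
  35: appears 1 time(s)
  41: appears 1 time(s)
  58: appears 1 time(s)
  63: appears 1 time(s)
  64: appears 1 time(s)
  74: appears 1 time(s)
  82: appears 1 time(s)
  87: appears 1 time(s)
  96: appears 3 time(s)
  100: appears 1 time(s)
Step 2: The value 96 appears most frequently (3 times).
Step 3: Mode = 96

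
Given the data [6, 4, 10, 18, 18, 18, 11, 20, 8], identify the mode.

18

Step 1: Count the frequency of each value:
  4: appears 1 time(s)
  6: appears 1 time(s)
  8: appears 1 time(s)
  10: appears 1 time(s)
  11: appears 1 time(s)
  18: appears 3 time(s)
  20: appears 1 time(s)
Step 2: The value 18 appears most frequently (3 times).
Step 3: Mode = 18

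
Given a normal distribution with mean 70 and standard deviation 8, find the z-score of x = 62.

-1

Step 1: Recall the z-score formula: z = (x - mu) / sigma
Step 2: Substitute values: z = (62 - 70) / 8
Step 3: z = -8 / 8 = -1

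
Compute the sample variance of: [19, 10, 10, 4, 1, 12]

39.8667

Step 1: Compute the mean: (19 + 10 + 10 + 4 + 1 + 12) / 6 = 9.3333
Step 2: Compute squared deviations from the mean:
  (19 - 9.3333)^2 = 93.4444
  (10 - 9.3333)^2 = 0.4444
  (10 - 9.3333)^2 = 0.4444
  (4 - 9.3333)^2 = 28.4444
  (1 - 9.3333)^2 = 69.4444
  (12 - 9.3333)^2 = 7.1111
Step 3: Sum of squared deviations = 199.3333
Step 4: Sample variance = 199.3333 / 5 = 39.8667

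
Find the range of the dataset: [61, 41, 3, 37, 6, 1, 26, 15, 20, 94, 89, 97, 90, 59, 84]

96

Step 1: Identify the maximum value: max = 97
Step 2: Identify the minimum value: min = 1
Step 3: Range = max - min = 97 - 1 = 96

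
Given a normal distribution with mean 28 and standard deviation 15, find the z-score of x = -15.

-2.8667

Step 1: Recall the z-score formula: z = (x - mu) / sigma
Step 2: Substitute values: z = (-15 - 28) / 15
Step 3: z = -43 / 15 = -2.8667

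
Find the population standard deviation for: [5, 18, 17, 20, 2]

7.3919

Step 1: Compute the mean: 12.4
Step 2: Sum of squared deviations from the mean: 273.2
Step 3: Population variance = 273.2 / 5 = 54.64
Step 4: Standard deviation = sqrt(54.64) = 7.3919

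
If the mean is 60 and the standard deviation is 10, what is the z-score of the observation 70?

1

Step 1: Recall the z-score formula: z = (x - mu) / sigma
Step 2: Substitute values: z = (70 - 60) / 10
Step 3: z = 10 / 10 = 1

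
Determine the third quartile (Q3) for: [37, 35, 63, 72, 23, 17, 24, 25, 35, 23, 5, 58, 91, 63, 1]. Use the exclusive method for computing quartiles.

63

Step 1: Sort the data: [1, 5, 17, 23, 23, 24, 25, 35, 35, 37, 58, 63, 63, 72, 91]
Step 2: n = 15
Step 3: Using the exclusive quartile method:
  Q1 = 23
  Q2 (median) = 35
  Q3 = 63
  IQR = Q3 - Q1 = 63 - 23 = 40
Step 4: Q3 = 63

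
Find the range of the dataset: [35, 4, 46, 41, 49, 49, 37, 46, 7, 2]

47

Step 1: Identify the maximum value: max = 49
Step 2: Identify the minimum value: min = 2
Step 3: Range = max - min = 49 - 2 = 47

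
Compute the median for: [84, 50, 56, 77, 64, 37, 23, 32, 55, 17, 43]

50

Step 1: Sort the data in ascending order: [17, 23, 32, 37, 43, 50, 55, 56, 64, 77, 84]
Step 2: The number of values is n = 11.
Step 3: Since n is odd, the median is the middle value at position 6: 50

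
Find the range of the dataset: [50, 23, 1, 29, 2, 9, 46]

49

Step 1: Identify the maximum value: max = 50
Step 2: Identify the minimum value: min = 1
Step 3: Range = max - min = 50 - 1 = 49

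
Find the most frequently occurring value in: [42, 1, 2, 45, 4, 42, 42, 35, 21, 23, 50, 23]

42

Step 1: Count the frequency of each value:
  1: appears 1 time(s)
  2: appears 1 time(s)
  4: appears 1 time(s)
  21: appears 1 time(s)
  23: appears 2 time(s)
  35: appears 1 time(s)
  42: appears 3 time(s)
  45: appears 1 time(s)
  50: appears 1 time(s)
Step 2: The value 42 appears most frequently (3 times).
Step 3: Mode = 42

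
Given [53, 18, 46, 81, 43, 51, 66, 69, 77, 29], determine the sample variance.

415.3444

Step 1: Compute the mean: (53 + 18 + 46 + 81 + 43 + 51 + 66 + 69 + 77 + 29) / 10 = 53.3
Step 2: Compute squared deviations from the mean:
  (53 - 53.3)^2 = 0.09
  (18 - 53.3)^2 = 1246.09
  (46 - 53.3)^2 = 53.29
  (81 - 53.3)^2 = 767.29
  (43 - 53.3)^2 = 106.09
  (51 - 53.3)^2 = 5.29
  (66 - 53.3)^2 = 161.29
  (69 - 53.3)^2 = 246.49
  (77 - 53.3)^2 = 561.69
  (29 - 53.3)^2 = 590.49
Step 3: Sum of squared deviations = 3738.1
Step 4: Sample variance = 3738.1 / 9 = 415.3444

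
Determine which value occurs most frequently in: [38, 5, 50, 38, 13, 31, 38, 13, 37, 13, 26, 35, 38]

38

Step 1: Count the frequency of each value:
  5: appears 1 time(s)
  13: appears 3 time(s)
  26: appears 1 time(s)
  31: appears 1 time(s)
  35: appears 1 time(s)
  37: appears 1 time(s)
  38: appears 4 time(s)
  50: appears 1 time(s)
Step 2: The value 38 appears most frequently (4 times).
Step 3: Mode = 38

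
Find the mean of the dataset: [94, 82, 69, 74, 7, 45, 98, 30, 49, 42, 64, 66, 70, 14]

57.4286

Step 1: Sum all values: 94 + 82 + 69 + 74 + 7 + 45 + 98 + 30 + 49 + 42 + 64 + 66 + 70 + 14 = 804
Step 2: Count the number of values: n = 14
Step 3: Mean = sum / n = 804 / 14 = 57.4286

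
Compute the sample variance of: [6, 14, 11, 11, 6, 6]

12

Step 1: Compute the mean: (6 + 14 + 11 + 11 + 6 + 6) / 6 = 9
Step 2: Compute squared deviations from the mean:
  (6 - 9)^2 = 9
  (14 - 9)^2 = 25
  (11 - 9)^2 = 4
  (11 - 9)^2 = 4
  (6 - 9)^2 = 9
  (6 - 9)^2 = 9
Step 3: Sum of squared deviations = 60
Step 4: Sample variance = 60 / 5 = 12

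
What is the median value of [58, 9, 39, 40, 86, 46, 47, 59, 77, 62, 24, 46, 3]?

46

Step 1: Sort the data in ascending order: [3, 9, 24, 39, 40, 46, 46, 47, 58, 59, 62, 77, 86]
Step 2: The number of values is n = 13.
Step 3: Since n is odd, the median is the middle value at position 7: 46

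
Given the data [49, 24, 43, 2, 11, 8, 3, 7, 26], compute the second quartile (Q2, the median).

11

Step 1: Sort the data: [2, 3, 7, 8, 11, 24, 26, 43, 49]
Step 2: n = 9
Step 3: Q2 is the median. Since n is odd, it is the middle value at position 5: 11
Step 4: Q2 = 11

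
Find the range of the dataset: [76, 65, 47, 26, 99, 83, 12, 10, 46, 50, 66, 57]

89

Step 1: Identify the maximum value: max = 99
Step 2: Identify the minimum value: min = 10
Step 3: Range = max - min = 99 - 10 = 89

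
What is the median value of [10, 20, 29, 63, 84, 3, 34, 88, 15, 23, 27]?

27

Step 1: Sort the data in ascending order: [3, 10, 15, 20, 23, 27, 29, 34, 63, 84, 88]
Step 2: The number of values is n = 11.
Step 3: Since n is odd, the median is the middle value at position 6: 27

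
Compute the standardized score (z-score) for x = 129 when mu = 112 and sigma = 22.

0.7727

Step 1: Recall the z-score formula: z = (x - mu) / sigma
Step 2: Substitute values: z = (129 - 112) / 22
Step 3: z = 17 / 22 = 0.7727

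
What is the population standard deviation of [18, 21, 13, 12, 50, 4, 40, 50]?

16.9041

Step 1: Compute the mean: 26
Step 2: Sum of squared deviations from the mean: 2286
Step 3: Population variance = 2286 / 8 = 285.75
Step 4: Standard deviation = sqrt(285.75) = 16.9041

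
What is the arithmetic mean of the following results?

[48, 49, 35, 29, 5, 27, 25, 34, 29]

31.2222

Step 1: Sum all values: 48 + 49 + 35 + 29 + 5 + 27 + 25 + 34 + 29 = 281
Step 2: Count the number of values: n = 9
Step 3: Mean = sum / n = 281 / 9 = 31.2222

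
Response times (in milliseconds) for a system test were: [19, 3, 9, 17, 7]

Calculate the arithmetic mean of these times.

11

Step 1: Sum all values: 19 + 3 + 9 + 17 + 7 = 55
Step 2: Count the number of values: n = 5
Step 3: Mean = sum / n = 55 / 5 = 11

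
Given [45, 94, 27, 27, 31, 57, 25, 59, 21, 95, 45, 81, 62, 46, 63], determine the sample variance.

590.2667

Step 1: Compute the mean: (45 + 94 + 27 + 27 + 31 + 57 + 25 + 59 + 21 + 95 + 45 + 81 + 62 + 46 + 63) / 15 = 51.8667
Step 2: Compute squared deviations from the mean:
  (45 - 51.8667)^2 = 47.1511
  (94 - 51.8667)^2 = 1775.2178
  (27 - 51.8667)^2 = 618.3511
  (27 - 51.8667)^2 = 618.3511
  (31 - 51.8667)^2 = 435.4178
  (57 - 51.8667)^2 = 26.3511
  (25 - 51.8667)^2 = 721.8178
  (59 - 51.8667)^2 = 50.8844
  (21 - 51.8667)^2 = 952.7511
  (95 - 51.8667)^2 = 1860.4844
  (45 - 51.8667)^2 = 47.1511
  (81 - 51.8667)^2 = 848.7511
  (62 - 51.8667)^2 = 102.6844
  (46 - 51.8667)^2 = 34.4178
  (63 - 51.8667)^2 = 123.9511
Step 3: Sum of squared deviations = 8263.7333
Step 4: Sample variance = 8263.7333 / 14 = 590.2667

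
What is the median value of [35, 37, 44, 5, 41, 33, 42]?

37

Step 1: Sort the data in ascending order: [5, 33, 35, 37, 41, 42, 44]
Step 2: The number of values is n = 7.
Step 3: Since n is odd, the median is the middle value at position 4: 37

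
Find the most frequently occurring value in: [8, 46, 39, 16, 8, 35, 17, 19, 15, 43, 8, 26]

8

Step 1: Count the frequency of each value:
  8: appears 3 time(s)
  15: appears 1 time(s)
  16: appears 1 time(s)
  17: appears 1 time(s)
  19: appears 1 time(s)
  26: appears 1 time(s)
  35: appears 1 time(s)
  39: appears 1 time(s)
  43: appears 1 time(s)
  46: appears 1 time(s)
Step 2: The value 8 appears most frequently (3 times).
Step 3: Mode = 8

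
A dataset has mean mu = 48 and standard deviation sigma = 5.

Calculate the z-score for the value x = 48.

0

Step 1: Recall the z-score formula: z = (x - mu) / sigma
Step 2: Substitute values: z = (48 - 48) / 5
Step 3: z = 0 / 5 = 0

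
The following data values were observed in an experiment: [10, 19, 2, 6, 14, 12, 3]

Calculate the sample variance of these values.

37.9524

Step 1: Compute the mean: (10 + 19 + 2 + 6 + 14 + 12 + 3) / 7 = 9.4286
Step 2: Compute squared deviations from the mean:
  (10 - 9.4286)^2 = 0.3265
  (19 - 9.4286)^2 = 91.6122
  (2 - 9.4286)^2 = 55.1837
  (6 - 9.4286)^2 = 11.7551
  (14 - 9.4286)^2 = 20.898
  (12 - 9.4286)^2 = 6.6122
  (3 - 9.4286)^2 = 41.3265
Step 3: Sum of squared deviations = 227.7143
Step 4: Sample variance = 227.7143 / 6 = 37.9524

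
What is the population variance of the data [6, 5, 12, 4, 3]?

10

Step 1: Compute the mean: (6 + 5 + 12 + 4 + 3) / 5 = 6
Step 2: Compute squared deviations from the mean:
  (6 - 6)^2 = 0
  (5 - 6)^2 = 1
  (12 - 6)^2 = 36
  (4 - 6)^2 = 4
  (3 - 6)^2 = 9
Step 3: Sum of squared deviations = 50
Step 4: Population variance = 50 / 5 = 10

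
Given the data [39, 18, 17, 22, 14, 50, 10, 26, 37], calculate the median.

22

Step 1: Sort the data in ascending order: [10, 14, 17, 18, 22, 26, 37, 39, 50]
Step 2: The number of values is n = 9.
Step 3: Since n is odd, the median is the middle value at position 5: 22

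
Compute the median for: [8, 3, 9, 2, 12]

8

Step 1: Sort the data in ascending order: [2, 3, 8, 9, 12]
Step 2: The number of values is n = 5.
Step 3: Since n is odd, the median is the middle value at position 3: 8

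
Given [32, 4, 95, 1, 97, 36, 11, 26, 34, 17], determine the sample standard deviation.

34.2411

Step 1: Compute the mean: 35.3
Step 2: Sum of squared deviations from the mean: 10552.1
Step 3: Sample variance = 10552.1 / 9 = 1172.4556
Step 4: Standard deviation = sqrt(1172.4556) = 34.2411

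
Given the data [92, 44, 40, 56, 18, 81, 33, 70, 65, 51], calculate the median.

53.5

Step 1: Sort the data in ascending order: [18, 33, 40, 44, 51, 56, 65, 70, 81, 92]
Step 2: The number of values is n = 10.
Step 3: Since n is even, the median is the average of positions 5 and 6:
  Median = (51 + 56) / 2 = 53.5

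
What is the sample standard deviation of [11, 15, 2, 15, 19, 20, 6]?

6.6548

Step 1: Compute the mean: 12.5714
Step 2: Sum of squared deviations from the mean: 265.7143
Step 3: Sample variance = 265.7143 / 6 = 44.2857
Step 4: Standard deviation = sqrt(44.2857) = 6.6548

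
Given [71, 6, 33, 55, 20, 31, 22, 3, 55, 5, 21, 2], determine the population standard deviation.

21.9697

Step 1: Compute the mean: 27
Step 2: Sum of squared deviations from the mean: 5792
Step 3: Population variance = 5792 / 12 = 482.6667
Step 4: Standard deviation = sqrt(482.6667) = 21.9697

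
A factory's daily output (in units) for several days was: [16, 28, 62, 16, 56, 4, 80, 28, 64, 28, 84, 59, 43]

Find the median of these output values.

43

Step 1: Sort the data in ascending order: [4, 16, 16, 28, 28, 28, 43, 56, 59, 62, 64, 80, 84]
Step 2: The number of values is n = 13.
Step 3: Since n is odd, the median is the middle value at position 7: 43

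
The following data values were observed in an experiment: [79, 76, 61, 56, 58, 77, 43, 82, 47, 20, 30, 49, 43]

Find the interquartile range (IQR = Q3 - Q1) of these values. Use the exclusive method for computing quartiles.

33.5

Step 1: Sort the data: [20, 30, 43, 43, 47, 49, 56, 58, 61, 76, 77, 79, 82]
Step 2: n = 13
Step 3: Using the exclusive quartile method:
  Q1 = 43
  Q2 (median) = 56
  Q3 = 76.5
  IQR = Q3 - Q1 = 76.5 - 43 = 33.5
Step 4: IQR = 33.5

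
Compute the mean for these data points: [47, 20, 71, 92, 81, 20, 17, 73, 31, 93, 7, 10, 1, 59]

44.4286

Step 1: Sum all values: 47 + 20 + 71 + 92 + 81 + 20 + 17 + 73 + 31 + 93 + 7 + 10 + 1 + 59 = 622
Step 2: Count the number of values: n = 14
Step 3: Mean = sum / n = 622 / 14 = 44.4286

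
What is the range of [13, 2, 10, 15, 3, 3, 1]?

14

Step 1: Identify the maximum value: max = 15
Step 2: Identify the minimum value: min = 1
Step 3: Range = max - min = 15 - 1 = 14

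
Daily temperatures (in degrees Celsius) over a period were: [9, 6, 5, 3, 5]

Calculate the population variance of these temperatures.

3.84

Step 1: Compute the mean: (9 + 6 + 5 + 3 + 5) / 5 = 5.6
Step 2: Compute squared deviations from the mean:
  (9 - 5.6)^2 = 11.56
  (6 - 5.6)^2 = 0.16
  (5 - 5.6)^2 = 0.36
  (3 - 5.6)^2 = 6.76
  (5 - 5.6)^2 = 0.36
Step 3: Sum of squared deviations = 19.2
Step 4: Population variance = 19.2 / 5 = 3.84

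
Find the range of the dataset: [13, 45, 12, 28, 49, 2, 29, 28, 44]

47

Step 1: Identify the maximum value: max = 49
Step 2: Identify the minimum value: min = 2
Step 3: Range = max - min = 49 - 2 = 47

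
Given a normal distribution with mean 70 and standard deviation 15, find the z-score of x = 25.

-3

Step 1: Recall the z-score formula: z = (x - mu) / sigma
Step 2: Substitute values: z = (25 - 70) / 15
Step 3: z = -45 / 15 = -3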